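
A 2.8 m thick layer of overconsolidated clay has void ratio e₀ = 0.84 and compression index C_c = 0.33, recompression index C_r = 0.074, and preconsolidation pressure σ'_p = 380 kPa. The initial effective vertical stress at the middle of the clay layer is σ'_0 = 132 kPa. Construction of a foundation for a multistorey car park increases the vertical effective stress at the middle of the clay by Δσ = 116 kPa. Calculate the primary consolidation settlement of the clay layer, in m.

S_c ≈ 0.0308 m

Final effective stress: σ'_f = 132 + 116 = 248 kPa.
σ'_f = 248 ≤ σ'_p = 380 kPa, so the clay remains overconsolidated and only the recompression index applies:
S_c = C_r·H/(1+e₀)·log₁₀(σ'_f/σ'_0) = 0.074×2.8/1.84×log₁₀(248/132)
    = 0.11261 × 0.27388 = 0.03084 m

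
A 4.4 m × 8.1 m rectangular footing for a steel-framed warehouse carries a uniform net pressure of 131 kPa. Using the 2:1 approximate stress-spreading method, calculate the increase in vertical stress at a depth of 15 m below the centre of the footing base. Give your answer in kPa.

Δσ_z ≈ 10.4 kPa

By the 2:1 method the load spreads at 1 horizontal : 2 vertical, so at depth z the loaded area has grown by z in each plan dimension:
Δσ = qBL/((B+z)(L+z)) = 131×4.4×8.1/((4.4+15)(8.1+15)) = 10.418 kPa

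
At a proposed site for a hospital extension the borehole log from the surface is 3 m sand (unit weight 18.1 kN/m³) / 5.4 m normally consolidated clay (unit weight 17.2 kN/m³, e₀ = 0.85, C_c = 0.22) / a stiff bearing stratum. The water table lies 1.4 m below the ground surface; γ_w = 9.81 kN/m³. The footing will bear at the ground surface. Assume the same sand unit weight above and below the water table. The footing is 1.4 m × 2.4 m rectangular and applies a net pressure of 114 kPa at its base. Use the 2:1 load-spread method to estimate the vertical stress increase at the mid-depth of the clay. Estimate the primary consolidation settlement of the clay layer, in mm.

Mid-depth of clay below the ground surface: z = 3 + 5.4/2 = 5.7 m.
Total vertical stress at mid-clay: σ_v = 18.1×3 + 17.2×2.7 = 100.74 kPa.
Pore pressure: u = 9.81×(5.7 − 1.4) = 42.183 kPa.
Initial effective stress: σ'_0 = σ_v − u = 100.74 − 42.183 = 58.557 kPa.
Stress increase at mid-clay by the 2:1 spreading method:
Δσ = qBL/((B+z)(L+z)) = 114×1.4×2.4/((1.4+5.7)(2.4+5.7)) = 6.6604 kPa
Final effective stress: σ'_f = σ'_0 + Δσ = 58.557 + 6.6604 = 65.217 kPa.
Normally consolidated clay, so the full stress increment lies on the virgin compression line:
S_c = C_c·H/(1+e₀)·log₁₀(σ'_f/σ'_0) = 0.22×5.4/(1+0.85)×log₁₀(65.217/58.557)
    = 0.64216 × 0.046782 = 0.03004 m

S_c ≈ 30 mm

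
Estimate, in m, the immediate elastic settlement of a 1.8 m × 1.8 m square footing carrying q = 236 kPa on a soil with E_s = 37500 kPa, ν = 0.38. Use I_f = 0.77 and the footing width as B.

S_e ≈ 0.00746 m

Immediate (elastic) settlement: S_e = q·B·(1−ν²)/E_s · I_f.
S_e = 236 × 1.8 × (1 − 0.38²) / 37500 × 0.77
    = 236 × 1.8 × 0.8556 / 37500 × 0.77
    = 0.007463 m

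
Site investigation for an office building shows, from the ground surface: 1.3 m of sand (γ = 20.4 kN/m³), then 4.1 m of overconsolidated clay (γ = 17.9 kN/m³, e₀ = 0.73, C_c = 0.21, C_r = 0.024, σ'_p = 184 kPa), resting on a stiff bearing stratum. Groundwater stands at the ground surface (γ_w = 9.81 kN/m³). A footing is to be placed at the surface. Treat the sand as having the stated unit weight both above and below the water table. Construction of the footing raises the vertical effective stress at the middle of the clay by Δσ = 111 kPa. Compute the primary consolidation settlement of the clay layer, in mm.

Mid-depth of clay below the ground surface: z = 1.3 + 4.1/2 = 3.35 m.
Total vertical stress at mid-clay: σ_v = 20.4×1.3 + 17.9×2.05 = 63.215 kPa.
Pore pressure: u = 9.81×(3.35 − 0) = 32.864 kPa.
Initial effective stress: σ'_0 = σ_v − u = 63.215 − 32.864 = 30.351 kPa.
Final effective stress: σ'_f = 30.351 + 111 = 141.35 kPa.
σ'_f = 141.35 ≤ σ'_p = 184 kPa, so the clay remains overconsolidated and only the recompression index applies:
S_c = C_r·H/(1+e₀)·log₁₀(σ'_f/σ'_0) = 0.024×4.1/1.73×log₁₀(141.35/30.351)
    = 0.056878 × 0.66812 = 0.038 m

S_c ≈ 38 mm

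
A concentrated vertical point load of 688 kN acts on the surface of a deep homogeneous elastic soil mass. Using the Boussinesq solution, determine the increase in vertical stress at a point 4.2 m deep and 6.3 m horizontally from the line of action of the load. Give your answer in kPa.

Δσ_z ≈ 0.978 kPa

Boussinesq vertical stress below a point load on an elastic half-space:
Δσ_z = 3P/(2πz²) · [1 + (r/z)²]^(−5/2)
r/z = 6.3/4.2 = 1.5; [1+(r/z)²]^(−5/2) = 0.052516.
Δσ_z = 3×688/(2π×4.2²) × 0.052516 = 18.622 × 0.052516 = 0.978 kPa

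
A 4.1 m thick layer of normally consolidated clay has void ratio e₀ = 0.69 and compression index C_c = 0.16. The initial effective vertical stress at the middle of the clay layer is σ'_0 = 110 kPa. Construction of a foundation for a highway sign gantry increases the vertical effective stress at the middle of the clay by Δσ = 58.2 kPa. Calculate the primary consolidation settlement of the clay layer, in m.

S_c ≈ 0.0716 m

Final effective stress: σ'_f = σ'_0 + Δσ = 110 + 58.2 = 168.2 kPa.
Normally consolidated clay, so the full stress increment lies on the virgin compression line:
S_c = C_c·H/(1+e₀)·log₁₀(σ'_f/σ'_0) = 0.16×4.1/(1+0.69)×log₁₀(168.2/110)
    = 0.38817 × 0.18443 = 0.07159 m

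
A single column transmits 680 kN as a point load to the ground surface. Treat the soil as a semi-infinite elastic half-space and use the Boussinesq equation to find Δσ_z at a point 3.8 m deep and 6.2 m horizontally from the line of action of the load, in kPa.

Boussinesq vertical stress below a point load on an elastic half-space:
Δσ_z = 3P/(2πz²) · [1 + (r/z)²]^(−5/2)
r/z = 6.2/3.8 = 1.6316; [1+(r/z)²]^(−5/2) = 0.038966.
Δσ_z = 3×680/(2π×3.8²) × 0.038966 = 22.484 × 0.038966 = 0.8761 kPa

Δσ_z ≈ 0.876 kPa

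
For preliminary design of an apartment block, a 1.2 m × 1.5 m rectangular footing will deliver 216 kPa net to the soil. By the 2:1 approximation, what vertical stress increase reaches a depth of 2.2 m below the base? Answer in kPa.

By the 2:1 method the load spreads at 1 horizontal : 2 vertical, so at depth z the loaded area has grown by z in each plan dimension:
Δσ = qBL/((B+z)(L+z)) = 216×1.2×1.5/((1.2+2.2)(1.5+2.2)) = 30.906 kPa

Δσ_z ≈ 30.9 kPa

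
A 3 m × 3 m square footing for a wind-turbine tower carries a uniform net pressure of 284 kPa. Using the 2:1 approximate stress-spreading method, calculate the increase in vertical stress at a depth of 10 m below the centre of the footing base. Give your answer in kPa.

By the 2:1 method the load spreads at 1 horizontal : 2 vertical, so at depth z the loaded area has grown by z in each plan dimension:
Δσ = qBL/((B+z)(L+z)) = 284×3×3/((3+10)(3+10)) = 15.124 kPa

Δσ_z ≈ 15.1 kPa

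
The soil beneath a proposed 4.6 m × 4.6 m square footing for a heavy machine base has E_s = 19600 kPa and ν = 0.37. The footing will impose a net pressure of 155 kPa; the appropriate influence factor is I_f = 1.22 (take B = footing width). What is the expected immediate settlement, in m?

Immediate (elastic) settlement: S_e = q·B·(1−ν²)/E_s · I_f.
S_e = 155 × 4.6 × (1 − 0.37²) / 19600 × 1.22
    = 155 × 4.6 × 0.8631 / 19600 × 1.22
    = 0.0383 m

S_e ≈ 0.0383 m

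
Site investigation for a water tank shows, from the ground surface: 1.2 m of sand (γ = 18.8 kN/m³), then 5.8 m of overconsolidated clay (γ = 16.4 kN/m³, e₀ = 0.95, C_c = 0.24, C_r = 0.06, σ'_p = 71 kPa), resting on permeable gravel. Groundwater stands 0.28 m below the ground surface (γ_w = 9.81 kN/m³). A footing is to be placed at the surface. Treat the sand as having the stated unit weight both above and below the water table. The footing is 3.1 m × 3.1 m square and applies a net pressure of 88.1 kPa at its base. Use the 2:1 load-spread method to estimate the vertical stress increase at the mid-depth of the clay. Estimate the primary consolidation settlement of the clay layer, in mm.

S_c ≈ 31.4 mm

Mid-depth of clay below the ground surface: z = 1.2 + 5.8/2 = 4.1 m.
Total vertical stress at mid-clay: σ_v = 18.8×1.2 + 16.4×2.9 = 70.12 kPa.
Pore pressure: u = 9.81×(4.1 − 0.28) = 37.474 kPa.
Initial effective stress: σ'_0 = σ_v − u = 70.12 − 37.474 = 32.646 kPa.
Stress increase at mid-clay by the 2:1 spreading method:
Δσ = qBL/((B+z)(L+z)) = 88.1×3.1×3.1/((3.1+4.1)(3.1+4.1)) = 16.332 kPa
Final effective stress: σ'_f = 32.646 + 16.332 = 48.978 kPa.
σ'_f = 48.978 ≤ σ'_p = 71 kPa, so the clay remains overconsolidated and only the recompression index applies:
S_c = C_r·H/(1+e₀)·log₁₀(σ'_f/σ'_0) = 0.06×5.8/1.95×log₁₀(48.978/32.646)
    = 0.17846 × 0.17617 = 0.03144 m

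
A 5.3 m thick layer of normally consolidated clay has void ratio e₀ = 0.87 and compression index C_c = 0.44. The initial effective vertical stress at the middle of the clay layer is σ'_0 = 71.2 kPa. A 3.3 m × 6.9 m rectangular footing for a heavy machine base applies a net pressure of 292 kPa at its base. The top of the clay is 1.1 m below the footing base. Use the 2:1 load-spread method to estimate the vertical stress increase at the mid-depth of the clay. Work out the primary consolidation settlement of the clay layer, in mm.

Mid-depth of clay below the footing base: z = 1.1 + 5.3/2 = 3.75 m.
Stress increase at mid-clay by the 2:1 spreading method:
Δσ = qBL/((B+z)(L+z)) = 292×3.3×6.9/((3.3+3.75)(6.9+3.75)) = 88.554 kPa
Final effective stress: σ'_f = σ'_0 + Δσ = 71.2 + 88.554 = 159.75 kPa.
Normally consolidated clay, so the full stress increment lies on the virgin compression line:
S_c = C_c·H/(1+e₀)·log₁₀(σ'_f/σ'_0) = 0.44×5.3/(1+0.87)×log₁₀(159.75/71.2)
    = 1.2471 × 0.35096 = 0.4377 m

S_c ≈ 438 mm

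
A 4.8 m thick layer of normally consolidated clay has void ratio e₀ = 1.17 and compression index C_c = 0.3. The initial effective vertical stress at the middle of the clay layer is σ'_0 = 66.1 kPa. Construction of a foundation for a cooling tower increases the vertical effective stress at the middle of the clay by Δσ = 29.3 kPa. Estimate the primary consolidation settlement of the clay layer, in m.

S_c ≈ 0.106 m

Final effective stress: σ'_f = σ'_0 + Δσ = 66.1 + 29.3 = 95.4 kPa.
Normally consolidated clay, so the full stress increment lies on the virgin compression line:
S_c = C_c·H/(1+e₀)·log₁₀(σ'_f/σ'_0) = 0.3×4.8/(1+1.17)×log₁₀(95.4/66.1)
    = 0.66359 × 0.15935 = 0.1057 m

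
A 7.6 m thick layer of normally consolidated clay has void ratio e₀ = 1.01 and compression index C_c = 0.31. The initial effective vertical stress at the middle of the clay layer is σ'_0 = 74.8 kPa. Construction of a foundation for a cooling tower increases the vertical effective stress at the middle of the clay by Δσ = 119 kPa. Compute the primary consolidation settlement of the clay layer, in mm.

Final effective stress: σ'_f = σ'_0 + Δσ = 74.8 + 119 = 193.8 kPa.
Normally consolidated clay, so the full stress increment lies on the virgin compression line:
S_c = C_c·H/(1+e₀)·log₁₀(σ'_f/σ'_0) = 0.31×7.6/(1+1.01)×log₁₀(193.8/74.8)
    = 1.1721 × 0.41345 = 0.4846 m

S_c ≈ 485 mm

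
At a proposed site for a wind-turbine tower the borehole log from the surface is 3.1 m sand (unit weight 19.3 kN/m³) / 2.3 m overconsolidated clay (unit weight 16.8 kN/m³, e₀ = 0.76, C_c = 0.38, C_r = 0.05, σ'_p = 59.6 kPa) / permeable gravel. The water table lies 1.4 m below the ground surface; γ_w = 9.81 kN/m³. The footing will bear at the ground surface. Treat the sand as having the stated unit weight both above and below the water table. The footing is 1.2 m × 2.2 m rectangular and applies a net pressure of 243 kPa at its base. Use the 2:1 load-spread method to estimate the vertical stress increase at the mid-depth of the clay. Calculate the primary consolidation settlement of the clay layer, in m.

S_c ≈ 0.0373 m

Mid-depth of clay below the ground surface: z = 3.1 + 2.3/2 = 4.25 m.
Total vertical stress at mid-clay: σ_v = 19.3×3.1 + 16.8×1.15 = 79.15 kPa.
Pore pressure: u = 9.81×(4.25 − 1.4) = 27.959 kPa.
Initial effective stress: σ'_0 = σ_v − u = 79.15 − 27.959 = 51.191 kPa.
Stress increase at mid-clay by the 2:1 spreading method:
Δσ = qBL/((B+z)(L+z)) = 243×1.2×2.2/((1.2+4.25)(2.2+4.25)) = 18.25 kPa
Final effective stress: σ'_f = 51.191 + 18.25 = 69.441 kPa.
σ'_f = 69.441 > σ'_p = 59.6 kPa, so the stress path crosses the preconsolidation pressure — recompression up to σ'_p, then virgin compression beyond:
S_c = H/(1+e₀)·[C_r·log₁₀(σ'_p/σ'_0) + C_c·log₁₀(σ'_f/σ'_p)]
    = 2.3/1.76 × [0.05×log₁₀(59.6/51.191) + 0.38×log₁₀(69.441/59.6)]
    = 1.3068 × [0.0033026 + 0.02522] = 0.03727 m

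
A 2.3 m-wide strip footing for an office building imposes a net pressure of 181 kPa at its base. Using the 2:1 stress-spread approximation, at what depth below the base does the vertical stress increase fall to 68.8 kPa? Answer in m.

2:1 spreading — at depth z the loaded area has grown by z in each plan dimension:
qB/(B+z) = Δσ_z ⇒ z = qB/Δσ_z − B = 181×2.3/68.8 − 2.3 = 3.751 m

z ≈ 3.75 m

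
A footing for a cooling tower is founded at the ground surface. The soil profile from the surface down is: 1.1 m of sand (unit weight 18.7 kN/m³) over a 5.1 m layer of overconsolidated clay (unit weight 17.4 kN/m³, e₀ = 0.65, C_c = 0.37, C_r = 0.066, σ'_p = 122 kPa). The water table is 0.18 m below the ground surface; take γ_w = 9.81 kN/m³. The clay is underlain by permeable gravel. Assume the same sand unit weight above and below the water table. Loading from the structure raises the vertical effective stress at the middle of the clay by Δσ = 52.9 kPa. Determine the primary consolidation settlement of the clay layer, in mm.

S_c ≈ 88.4 mm

Mid-depth of clay below the ground surface: z = 1.1 + 5.1/2 = 3.65 m.
Total vertical stress at mid-clay: σ_v = 18.7×1.1 + 17.4×2.55 = 64.94 kPa.
Pore pressure: u = 9.81×(3.65 − 0.18) = 34.041 kPa.
Initial effective stress: σ'_0 = σ_v − u = 64.94 − 34.041 = 30.899 kPa.
Final effective stress: σ'_f = 30.899 + 52.9 = 83.799 kPa.
σ'_f = 83.799 ≤ σ'_p = 122 kPa, so the clay remains overconsolidated and only the recompression index applies:
S_c = C_r·H/(1+e₀)·log₁₀(σ'_f/σ'_0) = 0.066×5.1/1.65×log₁₀(83.799/30.899)
    = 0.204 × 0.43329 = 0.08839 m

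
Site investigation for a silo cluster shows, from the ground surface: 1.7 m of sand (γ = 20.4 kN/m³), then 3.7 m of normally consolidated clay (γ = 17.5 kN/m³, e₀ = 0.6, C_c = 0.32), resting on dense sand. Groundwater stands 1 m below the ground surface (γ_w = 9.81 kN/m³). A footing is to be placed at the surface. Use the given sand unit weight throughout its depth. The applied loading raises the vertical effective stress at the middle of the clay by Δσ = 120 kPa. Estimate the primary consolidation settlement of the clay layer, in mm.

Mid-depth of clay below the ground surface: z = 1.7 + 3.7/2 = 3.55 m.
Total vertical stress at mid-clay: σ_v = 20.4×1.7 + 17.5×1.85 = 67.055 kPa.
Pore pressure: u = 9.81×(3.55 − 1) = 25.015 kPa.
Initial effective stress: σ'_0 = σ_v − u = 67.055 − 25.015 = 42.04 kPa.
Final effective stress: σ'_f = σ'_0 + Δσ = 42.04 + 120 = 162.04 kPa.
Normally consolidated clay, so the full stress increment lies on the virgin compression line:
S_c = C_c·H/(1+e₀)·log₁₀(σ'_f/σ'_0) = 0.32×3.7/(1+0.6)×log₁₀(162.04/42.04)
    = 0.74 × 0.58596 = 0.4336 m

S_c ≈ 434 mm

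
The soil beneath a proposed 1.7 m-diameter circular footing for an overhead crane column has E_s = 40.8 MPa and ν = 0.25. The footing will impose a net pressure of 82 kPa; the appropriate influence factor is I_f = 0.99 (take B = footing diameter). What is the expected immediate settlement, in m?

Immediate (elastic) settlement: S_e = q·B·(1−ν²)/E_s · I_f.
E_s = 40.8 MPa = 40800 kPa.
S_e = 82 × 1.7 × (1 − 0.25²) / 40800 × 0.99
    = 82 × 1.7 × 0.9375 / 40800 × 0.99
    = 0.003171 m

S_e ≈ 0.00317 m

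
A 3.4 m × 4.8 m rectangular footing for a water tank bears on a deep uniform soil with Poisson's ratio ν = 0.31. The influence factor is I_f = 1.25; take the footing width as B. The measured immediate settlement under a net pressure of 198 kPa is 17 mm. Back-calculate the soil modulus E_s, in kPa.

E_s ≈ 44700 kPa

S_e = q·B·(1−ν²)/E_s · I_f  ⇒  E_s = q·B·(1−ν²)·I_f / S_e.
E_s = 198 × 3.4 × 0.9039 × 1.25 / 0.017 = 44740 kPa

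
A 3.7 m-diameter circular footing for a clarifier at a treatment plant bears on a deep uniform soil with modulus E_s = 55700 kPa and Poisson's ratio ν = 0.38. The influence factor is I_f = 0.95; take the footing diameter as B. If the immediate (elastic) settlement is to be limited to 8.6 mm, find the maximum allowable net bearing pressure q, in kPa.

q ≈ 159 kPa

S_e = q·B·(1−ν²)/E_s · I_f  ⇒  q = S_e·E_s / (B·(1−ν²)·I_f).
q = 0.0086 × 55700 / (3.7 × 0.8556 × 0.95) = 159.3 kPa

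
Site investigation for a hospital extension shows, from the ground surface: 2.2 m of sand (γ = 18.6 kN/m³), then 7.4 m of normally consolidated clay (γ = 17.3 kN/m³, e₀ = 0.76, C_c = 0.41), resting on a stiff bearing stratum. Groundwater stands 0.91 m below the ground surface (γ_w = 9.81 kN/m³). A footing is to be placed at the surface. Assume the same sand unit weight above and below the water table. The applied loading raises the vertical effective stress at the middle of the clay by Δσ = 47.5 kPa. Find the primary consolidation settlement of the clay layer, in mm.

Mid-depth of clay below the ground surface: z = 2.2 + 7.4/2 = 5.9 m.
Total vertical stress at mid-clay: σ_v = 18.6×2.2 + 17.3×3.7 = 104.93 kPa.
Pore pressure: u = 9.81×(5.9 − 0.91) = 48.952 kPa.
Initial effective stress: σ'_0 = σ_v − u = 104.93 − 48.952 = 55.978 kPa.
Final effective stress: σ'_f = σ'_0 + Δσ = 55.978 + 47.5 = 103.48 kPa.
Normally consolidated clay, so the full stress increment lies on the virgin compression line:
S_c = C_c·H/(1+e₀)·log₁₀(σ'_f/σ'_0) = 0.41×7.4/(1+0.76)×log₁₀(103.48/55.978)
    = 1.7239 × 0.26684 = 0.46 m

S_c ≈ 460 mm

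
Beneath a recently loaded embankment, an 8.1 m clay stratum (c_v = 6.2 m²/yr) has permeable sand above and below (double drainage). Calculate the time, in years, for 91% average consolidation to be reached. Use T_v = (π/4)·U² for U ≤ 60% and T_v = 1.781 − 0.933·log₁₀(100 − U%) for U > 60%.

t ≈ 2.36 years

Drainage path length: H_d = H/2 = 4.05 m (double drainage).
U > 60%: T_v = 1.781 − 0.933·log₁₀(100 − 91) = 0.89069.
t = T_v·H_d²/c_v = 0.89069×4.05²/6.2 = 2.356 years.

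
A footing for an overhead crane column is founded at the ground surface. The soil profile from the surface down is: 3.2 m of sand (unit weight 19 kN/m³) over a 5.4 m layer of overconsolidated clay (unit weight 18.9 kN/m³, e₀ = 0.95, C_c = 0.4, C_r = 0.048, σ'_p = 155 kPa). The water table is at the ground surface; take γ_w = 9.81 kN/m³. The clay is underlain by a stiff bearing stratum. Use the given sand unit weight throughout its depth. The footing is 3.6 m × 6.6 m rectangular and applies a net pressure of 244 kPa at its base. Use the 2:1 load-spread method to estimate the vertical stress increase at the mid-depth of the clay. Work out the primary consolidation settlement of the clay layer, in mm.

Mid-depth of clay below the ground surface: z = 3.2 + 5.4/2 = 5.9 m.
Total vertical stress at mid-clay: σ_v = 19×3.2 + 18.9×2.7 = 111.83 kPa.
Pore pressure: u = 9.81×(5.9 − 0) = 57.879 kPa.
Initial effective stress: σ'_0 = σ_v − u = 111.83 − 57.879 = 53.951 kPa.
Stress increase at mid-clay by the 2:1 spreading method:
Δσ = qBL/((B+z)(L+z)) = 244×3.6×6.6/((3.6+5.9)(6.6+5.9)) = 48.821 kPa
Final effective stress: σ'_f = 53.951 + 48.821 = 102.77 kPa.
σ'_f = 102.77 ≤ σ'_p = 155 kPa, so the clay remains overconsolidated and only the recompression index applies:
S_c = C_r·H/(1+e₀)·log₁₀(σ'_f/σ'_0) = 0.048×5.4/1.95×log₁₀(102.77/53.951)
    = 0.13292 × 0.27987 = 0.0372 m

S_c ≈ 37.2 mm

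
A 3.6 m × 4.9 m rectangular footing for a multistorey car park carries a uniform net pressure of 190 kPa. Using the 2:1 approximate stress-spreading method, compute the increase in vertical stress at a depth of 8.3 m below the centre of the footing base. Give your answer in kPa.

Δσ_z ≈ 21.3 kPa

By the 2:1 method the load spreads at 1 horizontal : 2 vertical, so at depth z the loaded area has grown by z in each plan dimension:
Δσ = qBL/((B+z)(L+z)) = 190×3.6×4.9/((3.6+8.3)(4.9+8.3)) = 21.337 kPa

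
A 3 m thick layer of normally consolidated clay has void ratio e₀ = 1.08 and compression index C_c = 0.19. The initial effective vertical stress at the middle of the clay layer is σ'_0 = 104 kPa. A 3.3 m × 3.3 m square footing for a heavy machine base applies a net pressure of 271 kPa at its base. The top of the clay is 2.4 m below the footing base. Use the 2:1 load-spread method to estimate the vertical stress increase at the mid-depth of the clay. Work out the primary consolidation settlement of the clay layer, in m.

Mid-depth of clay below the footing base: z = 2.4 + 3/2 = 3.9 m.
Stress increase at mid-clay by the 2:1 spreading method:
Δσ = qBL/((B+z)(L+z)) = 271×3.3×3.3/((3.3+3.9)(3.3+3.9)) = 56.929 kPa
Final effective stress: σ'_f = σ'_0 + Δσ = 104 + 56.929 = 160.93 kPa.
Normally consolidated clay, so the full stress increment lies on the virgin compression line:
S_c = C_c·H/(1+e₀)·log₁₀(σ'_f/σ'_0) = 0.19×3/(1+1.08)×log₁₀(160.93/104)
    = 0.27404 × 0.1896 = 0.05196 m

S_c ≈ 0.052 m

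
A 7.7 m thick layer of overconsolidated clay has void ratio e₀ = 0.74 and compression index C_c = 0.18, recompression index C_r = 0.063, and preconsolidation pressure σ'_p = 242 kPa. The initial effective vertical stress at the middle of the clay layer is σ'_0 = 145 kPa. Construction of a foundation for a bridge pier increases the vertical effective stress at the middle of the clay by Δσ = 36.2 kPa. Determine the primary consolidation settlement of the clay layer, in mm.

Final effective stress: σ'_f = 145 + 36.2 = 181.2 kPa.
σ'_f = 181.2 ≤ σ'_p = 242 kPa, so the clay remains overconsolidated and only the recompression index applies:
S_c = C_r·H/(1+e₀)·log₁₀(σ'_f/σ'_0) = 0.063×7.7/1.74×log₁₀(181.2/145)
    = 0.27879 × 0.09679 = 0.02698 m

S_c ≈ 27 mm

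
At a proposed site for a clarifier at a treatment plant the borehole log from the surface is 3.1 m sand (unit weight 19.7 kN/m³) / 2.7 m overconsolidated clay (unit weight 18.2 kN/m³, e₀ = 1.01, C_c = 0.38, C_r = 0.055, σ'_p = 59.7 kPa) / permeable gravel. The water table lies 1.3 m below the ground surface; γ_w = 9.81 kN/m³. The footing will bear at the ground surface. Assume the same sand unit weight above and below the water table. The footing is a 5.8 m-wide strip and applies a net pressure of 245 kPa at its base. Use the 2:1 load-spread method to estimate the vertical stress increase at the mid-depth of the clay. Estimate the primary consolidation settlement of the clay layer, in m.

S_c ≈ 0.263 m

Mid-depth of clay below the ground surface: z = 3.1 + 2.7/2 = 4.45 m.
Total vertical stress at mid-clay: σ_v = 19.7×3.1 + 18.2×1.35 = 85.64 kPa.
Pore pressure: u = 9.81×(4.45 − 1.3) = 30.902 kPa.
Initial effective stress: σ'_0 = σ_v − u = 85.64 − 30.902 = 54.738 kPa.
Stress increase at mid-clay by the 2:1 spreading method:
Δσ = qB/(B+z) = 245×5.8/(5.8+4.45) = 138.63 kPa
Final effective stress: σ'_f = 54.738 + 138.63 = 193.37 kPa.
σ'_f = 193.37 > σ'_p = 59.7 kPa, so the stress path crosses the preconsolidation pressure — recompression up to σ'_p, then virgin compression beyond:
S_c = H/(1+e₀)·[C_r·log₁₀(σ'_p/σ'_0) + C_c·log₁₀(σ'_f/σ'_p)]
    = 2.7/2.01 × [0.055×log₁₀(59.7/54.738) + 0.38×log₁₀(193.37/59.7)]
    = 1.3433 × [0.0020727 + 0.19396] = 0.2633 m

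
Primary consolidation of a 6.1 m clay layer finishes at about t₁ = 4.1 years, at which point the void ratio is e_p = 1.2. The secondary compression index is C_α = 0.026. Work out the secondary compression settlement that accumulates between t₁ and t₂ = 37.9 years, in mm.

S_s ≈ 69.6 mm

Secondary compression: S_s = C_α·H/(1+e_p)·log₁₀(t₂/t₁)
S_s = 0.026×6.1/(1+1.2)×log₁₀(37.9/4.1)
    = 0.07209 × 0.9659 = 0.06963 m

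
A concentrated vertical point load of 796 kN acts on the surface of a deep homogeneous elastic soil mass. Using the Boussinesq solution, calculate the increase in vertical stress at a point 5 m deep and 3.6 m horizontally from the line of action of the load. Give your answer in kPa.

Δσ_z ≈ 5.35 kPa

Boussinesq vertical stress below a point load on an elastic half-space:
Δσ_z = 3P/(2πz²) · [1 + (r/z)²]^(−5/2)
r/z = 3.6/5 = 0.72; [1+(r/z)²]^(−5/2) = 0.35199.
Δσ_z = 3×796/(2π×5²) × 0.35199 = 15.202 × 0.35199 = 5.351 kPa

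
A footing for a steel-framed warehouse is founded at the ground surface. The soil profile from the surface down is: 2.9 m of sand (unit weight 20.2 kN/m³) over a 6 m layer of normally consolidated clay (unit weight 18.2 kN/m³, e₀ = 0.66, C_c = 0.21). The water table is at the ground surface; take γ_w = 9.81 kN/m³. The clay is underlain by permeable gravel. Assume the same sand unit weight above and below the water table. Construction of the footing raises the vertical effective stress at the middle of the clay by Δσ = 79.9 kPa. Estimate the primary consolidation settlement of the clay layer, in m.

Mid-depth of clay below the ground surface: z = 2.9 + 6/2 = 5.9 m.
Total vertical stress at mid-clay: σ_v = 20.2×2.9 + 18.2×3 = 113.18 kPa.
Pore pressure: u = 9.81×(5.9 − 0) = 57.879 kPa.
Initial effective stress: σ'_0 = σ_v − u = 113.18 − 57.879 = 55.301 kPa.
Final effective stress: σ'_f = σ'_0 + Δσ = 55.301 + 79.9 = 135.2 kPa.
Normally consolidated clay, so the full stress increment lies on the virgin compression line:
S_c = C_c·H/(1+e₀)·log₁₀(σ'_f/σ'_0) = 0.21×6/(1+0.66)×log₁₀(135.2/55.301)
    = 0.75904 × 0.38824 = 0.2947 m

S_c ≈ 0.295 m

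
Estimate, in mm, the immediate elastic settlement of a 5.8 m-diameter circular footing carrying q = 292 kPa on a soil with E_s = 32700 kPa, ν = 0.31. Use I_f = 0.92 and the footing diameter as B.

Immediate (elastic) settlement: S_e = q·B·(1−ν²)/E_s · I_f.
S_e = 292 × 5.8 × (1 − 0.31²) / 32700 × 0.92
    = 292 × 5.8 × 0.9039 / 32700 × 0.92
    = 0.04307 m = 43.07 mm

S_e ≈ 43.1 mm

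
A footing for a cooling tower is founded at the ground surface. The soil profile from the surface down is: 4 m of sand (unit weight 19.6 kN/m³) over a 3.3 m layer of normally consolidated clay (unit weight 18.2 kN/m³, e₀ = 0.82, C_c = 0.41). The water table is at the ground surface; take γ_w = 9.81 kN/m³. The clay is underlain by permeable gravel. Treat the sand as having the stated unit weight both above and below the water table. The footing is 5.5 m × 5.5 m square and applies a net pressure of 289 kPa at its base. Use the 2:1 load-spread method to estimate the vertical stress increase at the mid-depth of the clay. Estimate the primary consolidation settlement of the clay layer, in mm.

S_c ≈ 273 mm

Mid-depth of clay below the ground surface: z = 4 + 3.3/2 = 5.65 m.
Total vertical stress at mid-clay: σ_v = 19.6×4 + 18.2×1.65 = 108.43 kPa.
Pore pressure: u = 9.81×(5.65 − 0) = 55.427 kPa.
Initial effective stress: σ'_0 = σ_v − u = 108.43 − 55.427 = 53.003 kPa.
Stress increase at mid-clay by the 2:1 spreading method:
Δσ = qBL/((B+z)(L+z)) = 289×5.5×5.5/((5.5+5.65)(5.5+5.65)) = 70.319 kPa
Final effective stress: σ'_f = σ'_0 + Δσ = 53.003 + 70.319 = 123.32 kPa.
Normally consolidated clay, so the full stress increment lies on the virgin compression line:
S_c = C_c·H/(1+e₀)·log₁₀(σ'_f/σ'_0) = 0.41×3.3/(1+0.82)×log₁₀(123.32/53.003)
    = 0.74341 × 0.36673 = 0.2726 m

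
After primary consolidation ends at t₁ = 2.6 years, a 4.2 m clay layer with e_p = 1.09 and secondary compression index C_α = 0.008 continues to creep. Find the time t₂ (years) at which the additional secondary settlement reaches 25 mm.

t₂ ≈ 93.3 years

S_s = C_α·H/(1+e_p)·log₁₀(t₂/t₁) ⇒ log₁₀(t₂/t₁) = S_s·(1+e_p)/(C_α·H).
log₁₀(t₂/t₁) = 0.025 × (1+1.09) / (0.008×4.2) = 1.555
t₂ = t₁ × 10^1.555 = 2.6 × 35.9 = 93.33 years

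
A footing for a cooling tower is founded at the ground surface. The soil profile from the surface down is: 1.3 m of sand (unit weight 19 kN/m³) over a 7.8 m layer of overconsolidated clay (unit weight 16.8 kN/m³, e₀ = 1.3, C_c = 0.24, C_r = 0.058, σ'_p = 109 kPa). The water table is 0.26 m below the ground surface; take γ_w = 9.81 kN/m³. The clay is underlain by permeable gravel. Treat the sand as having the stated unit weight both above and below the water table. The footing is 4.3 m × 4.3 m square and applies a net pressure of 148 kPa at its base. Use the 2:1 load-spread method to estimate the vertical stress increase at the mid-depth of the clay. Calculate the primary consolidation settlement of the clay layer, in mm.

S_c ≈ 46.6 mm

Mid-depth of clay below the ground surface: z = 1.3 + 7.8/2 = 5.2 m.
Total vertical stress at mid-clay: σ_v = 19×1.3 + 16.8×3.9 = 90.22 kPa.
Pore pressure: u = 9.81×(5.2 − 0.26) = 48.461 kPa.
Initial effective stress: σ'_0 = σ_v − u = 90.22 − 48.461 = 41.759 kPa.
Stress increase at mid-clay by the 2:1 spreading method:
Δσ = qBL/((B+z)(L+z)) = 148×4.3×4.3/((4.3+5.2)(4.3+5.2)) = 30.322 kPa
Final effective stress: σ'_f = 41.759 + 30.322 = 72.081 kPa.
σ'_f = 72.081 ≤ σ'_p = 109 kPa, so the clay remains overconsolidated and only the recompression index applies:
S_c = C_r·H/(1+e₀)·log₁₀(σ'_f/σ'_0) = 0.058×7.8/2.3×log₁₀(72.081/41.759)
    = 0.1967 × 0.23707 = 0.04663 m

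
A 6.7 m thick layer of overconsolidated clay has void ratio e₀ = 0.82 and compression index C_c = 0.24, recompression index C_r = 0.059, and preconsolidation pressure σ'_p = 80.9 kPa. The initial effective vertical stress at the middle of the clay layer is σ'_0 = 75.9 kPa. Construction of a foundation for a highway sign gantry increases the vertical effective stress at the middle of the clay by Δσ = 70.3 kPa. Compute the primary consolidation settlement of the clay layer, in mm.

Final effective stress: σ'_f = 75.9 + 70.3 = 146.2 kPa.
σ'_f = 146.2 > σ'_p = 80.9 kPa, so the stress path crosses the preconsolidation pressure — recompression up to σ'_p, then virgin compression beyond:
S_c = H/(1+e₀)·[C_r·log₁₀(σ'_p/σ'_0) + C_c·log₁₀(σ'_f/σ'_p)]
    = 6.7/1.82 × [0.059×log₁₀(80.9/75.9) + 0.24×log₁₀(146.2/80.9)]
    = 3.6813 × [0.0016347 + 0.06168] = 0.2331 m

S_c ≈ 233 mm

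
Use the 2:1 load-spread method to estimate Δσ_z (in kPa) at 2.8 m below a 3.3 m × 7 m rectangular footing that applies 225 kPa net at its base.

By the 2:1 method the load spreads at 1 horizontal : 2 vertical, so at depth z the loaded area has grown by z in each plan dimension:
Δσ = qBL/((B+z)(L+z)) = 225×3.3×7/((3.3+2.8)(7+2.8)) = 86.944 kPa

Δσ_z ≈ 86.9 kPa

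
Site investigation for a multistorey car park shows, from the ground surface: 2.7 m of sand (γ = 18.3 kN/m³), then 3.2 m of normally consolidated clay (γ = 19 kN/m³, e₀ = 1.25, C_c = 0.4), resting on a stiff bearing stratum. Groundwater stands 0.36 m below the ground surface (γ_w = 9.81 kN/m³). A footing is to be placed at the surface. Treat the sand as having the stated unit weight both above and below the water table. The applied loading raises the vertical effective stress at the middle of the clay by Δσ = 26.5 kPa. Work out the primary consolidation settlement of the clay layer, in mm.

S_c ≈ 123 mm

Mid-depth of clay below the ground surface: z = 2.7 + 3.2/2 = 4.3 m.
Total vertical stress at mid-clay: σ_v = 18.3×2.7 + 19×1.6 = 79.81 kPa.
Pore pressure: u = 9.81×(4.3 − 0.36) = 38.651 kPa.
Initial effective stress: σ'_0 = σ_v − u = 79.81 − 38.651 = 41.159 kPa.
Final effective stress: σ'_f = σ'_0 + Δσ = 41.159 + 26.5 = 67.659 kPa.
Normally consolidated clay, so the full stress increment lies on the virgin compression line:
S_c = C_c·H/(1+e₀)·log₁₀(σ'_f/σ'_0) = 0.4×3.2/(1+1.25)×log₁₀(67.659/41.159)
    = 0.56889 × 0.21586 = 0.1228 m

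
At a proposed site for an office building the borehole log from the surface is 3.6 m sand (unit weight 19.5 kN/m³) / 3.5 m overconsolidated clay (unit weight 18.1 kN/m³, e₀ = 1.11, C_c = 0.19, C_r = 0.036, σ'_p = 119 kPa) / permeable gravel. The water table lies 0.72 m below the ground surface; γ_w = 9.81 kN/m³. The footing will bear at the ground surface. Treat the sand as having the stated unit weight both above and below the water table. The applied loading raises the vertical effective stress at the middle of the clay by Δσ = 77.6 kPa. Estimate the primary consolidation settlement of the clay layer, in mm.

S_c ≈ 35.6 mm

Mid-depth of clay below the ground surface: z = 3.6 + 3.5/2 = 5.35 m.
Total vertical stress at mid-clay: σ_v = 19.5×3.6 + 18.1×1.75 = 101.88 kPa.
Pore pressure: u = 9.81×(5.35 − 0.72) = 45.42 kPa.
Initial effective stress: σ'_0 = σ_v − u = 101.88 − 45.42 = 56.46 kPa.
Final effective stress: σ'_f = 56.46 + 77.6 = 134.06 kPa.
σ'_f = 134.06 > σ'_p = 119 kPa, so the stress path crosses the preconsolidation pressure — recompression up to σ'_p, then virgin compression beyond:
S_c = H/(1+e₀)·[C_r·log₁₀(σ'_p/σ'_0) + C_c·log₁₀(σ'_f/σ'_p)]
    = 3.5/2.11 × [0.036×log₁₀(119/56.46) + 0.19×log₁₀(134.06/119)]
    = 1.6588 × [0.011657 + 0.0098329] = 0.03565 m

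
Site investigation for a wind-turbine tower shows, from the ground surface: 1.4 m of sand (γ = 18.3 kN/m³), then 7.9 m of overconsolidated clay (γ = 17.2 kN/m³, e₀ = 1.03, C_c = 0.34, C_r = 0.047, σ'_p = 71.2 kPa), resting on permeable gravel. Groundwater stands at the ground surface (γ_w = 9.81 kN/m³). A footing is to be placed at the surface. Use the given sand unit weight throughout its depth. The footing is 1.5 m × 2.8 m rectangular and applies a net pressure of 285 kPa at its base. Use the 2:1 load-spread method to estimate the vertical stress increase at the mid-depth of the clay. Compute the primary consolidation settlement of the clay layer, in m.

S_c ≈ 0.0334 m

Mid-depth of clay below the ground surface: z = 1.4 + 7.9/2 = 5.35 m.
Total vertical stress at mid-clay: σ_v = 18.3×1.4 + 17.2×3.95 = 93.56 kPa.
Pore pressure: u = 9.81×(5.35 − 0) = 52.483 kPa.
Initial effective stress: σ'_0 = σ_v − u = 93.56 − 52.483 = 41.077 kPa.
Stress increase at mid-clay by the 2:1 spreading method:
Δσ = qBL/((B+z)(L+z)) = 285×1.5×2.8/((1.5+5.35)(2.8+5.35)) = 21.441 kPa
Final effective stress: σ'_f = 41.077 + 21.441 = 62.518 kPa.
σ'_f = 62.518 ≤ σ'_p = 71.2 kPa, so the clay remains overconsolidated and only the recompression index applies:
S_c = C_r·H/(1+e₀)·log₁₀(σ'_f/σ'_0) = 0.047×7.9/2.03×log₁₀(62.518/41.077)
    = 0.18291 × 0.18241 = 0.03336 m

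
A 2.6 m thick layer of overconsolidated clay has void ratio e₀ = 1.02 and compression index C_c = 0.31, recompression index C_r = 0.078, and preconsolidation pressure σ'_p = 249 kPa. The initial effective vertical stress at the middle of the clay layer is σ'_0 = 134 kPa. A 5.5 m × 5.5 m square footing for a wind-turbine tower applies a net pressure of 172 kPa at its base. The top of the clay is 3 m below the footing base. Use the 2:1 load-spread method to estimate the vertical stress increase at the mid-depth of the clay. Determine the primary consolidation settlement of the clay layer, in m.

Mid-depth of clay below the footing base: z = 3 + 2.6/2 = 4.3 m.
Stress increase at mid-clay by the 2:1 spreading method:
Δσ = qBL/((B+z)(L+z)) = 172×5.5×5.5/((5.5+4.3)(5.5+4.3)) = 54.175 kPa
Final effective stress: σ'_f = 134 + 54.175 = 188.18 kPa.
σ'_f = 188.18 ≤ σ'_p = 249 kPa, so the clay remains overconsolidated and only the recompression index applies:
S_c = C_r·H/(1+e₀)·log₁₀(σ'_f/σ'_0) = 0.078×2.6/2.02×log₁₀(188.18/134)
    = 0.10039 × 0.14747 = 0.01481 m

S_c ≈ 0.0148 m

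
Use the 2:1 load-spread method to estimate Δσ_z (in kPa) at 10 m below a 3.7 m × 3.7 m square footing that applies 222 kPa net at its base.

Δσ_z ≈ 16.2 kPa

By the 2:1 method the load spreads at 1 horizontal : 2 vertical, so at depth z the loaded area has grown by z in each plan dimension:
Δσ = qBL/((B+z)(L+z)) = 222×3.7×3.7/((3.7+10)(3.7+10)) = 16.193 kPa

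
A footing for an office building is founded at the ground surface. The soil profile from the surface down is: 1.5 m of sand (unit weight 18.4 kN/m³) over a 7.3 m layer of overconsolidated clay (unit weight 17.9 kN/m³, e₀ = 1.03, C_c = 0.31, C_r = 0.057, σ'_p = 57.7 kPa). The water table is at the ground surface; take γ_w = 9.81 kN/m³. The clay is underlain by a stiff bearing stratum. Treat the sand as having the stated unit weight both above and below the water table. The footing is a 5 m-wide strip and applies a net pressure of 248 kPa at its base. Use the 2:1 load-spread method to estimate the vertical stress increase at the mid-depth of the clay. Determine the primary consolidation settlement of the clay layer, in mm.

S_c ≈ 535 mm

Mid-depth of clay below the ground surface: z = 1.5 + 7.3/2 = 5.15 m.
Total vertical stress at mid-clay: σ_v = 18.4×1.5 + 17.9×3.65 = 92.935 kPa.
Pore pressure: u = 9.81×(5.15 − 0) = 50.522 kPa.
Initial effective stress: σ'_0 = σ_v − u = 92.935 − 50.522 = 42.413 kPa.
Stress increase at mid-clay by the 2:1 spreading method:
Δσ = qB/(B+z) = 248×5/(5+5.15) = 122.17 kPa
Final effective stress: σ'_f = 42.413 + 122.17 = 164.58 kPa.
σ'_f = 164.58 > σ'_p = 57.7 kPa, so the stress path crosses the preconsolidation pressure — recompression up to σ'_p, then virgin compression beyond:
S_c = H/(1+e₀)·[C_r·log₁₀(σ'_p/σ'_0) + C_c·log₁₀(σ'_f/σ'_p)]
    = 7.3/2.03 × [0.057×log₁₀(57.7/42.413) + 0.31×log₁₀(164.58/57.7)]
    = 3.5961 × [0.0076196 + 0.14111] = 0.5348 m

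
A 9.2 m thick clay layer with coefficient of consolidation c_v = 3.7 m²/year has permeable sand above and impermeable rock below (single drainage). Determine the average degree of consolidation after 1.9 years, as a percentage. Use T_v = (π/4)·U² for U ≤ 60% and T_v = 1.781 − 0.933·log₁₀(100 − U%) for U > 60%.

Drainage path length: H_d = H = 9.2 m (single drainage).
T_v = c_v·t/H_d² = 3.7×1.9/9.2² = 0.083058.
T_v = 0.083058 corresponds to the U ≤ 60% branch:
U = √(4T_v/π) = 0.3252

U ≈ 32.5 %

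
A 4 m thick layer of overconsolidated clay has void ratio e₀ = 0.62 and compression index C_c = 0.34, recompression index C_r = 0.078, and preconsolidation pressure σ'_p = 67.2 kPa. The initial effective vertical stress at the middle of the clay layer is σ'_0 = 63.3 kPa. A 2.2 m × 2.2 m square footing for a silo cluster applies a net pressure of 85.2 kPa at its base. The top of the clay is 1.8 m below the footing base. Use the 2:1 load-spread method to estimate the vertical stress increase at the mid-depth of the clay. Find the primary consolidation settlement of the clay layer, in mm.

Mid-depth of clay below the footing base: z = 1.8 + 4/2 = 3.8 m.
Stress increase at mid-clay by the 2:1 spreading method:
Δσ = qBL/((B+z)(L+z)) = 85.2×2.2×2.2/((2.2+3.8)(2.2+3.8)) = 11.455 kPa
Final effective stress: σ'_f = 63.3 + 11.455 = 74.755 kPa.
σ'_f = 74.755 > σ'_p = 67.2 kPa, so the stress path crosses the preconsolidation pressure — recompression up to σ'_p, then virgin compression beyond:
S_c = H/(1+e₀)·[C_r·log₁₀(σ'_p/σ'_0) + C_c·log₁₀(σ'_f/σ'_p)]
    = 4/1.62 × [0.078×log₁₀(67.2/63.3) + 0.34×log₁₀(74.755/67.2)]
    = 2.4691 × [0.0020253 + 0.015732] = 0.04384 m

S_c ≈ 43.8 mm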